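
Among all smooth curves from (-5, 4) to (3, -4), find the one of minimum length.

Arc-length functional: J[y] = ∫ sqrt(1 + (y')^2) dx.
Lagrangian L = sqrt(1 + (y')^2) has no explicit y dependence, so ∂L/∂y = 0 and the Euler-Lagrange equation gives
    d/dx( y' / sqrt(1 + (y')^2) ) = 0  ⇒  y' / sqrt(1 + (y')^2) = const.
Hence y' is constant, so y(x) is affine.
Fitting the endpoints (-5, 4) and (3, -4):
    slope m = ((-4) − 4) / (3 − (-5)) = -1,
    intercept c = 4 − m·(-5) = -1.
Extremal: y(x) = -x - 1.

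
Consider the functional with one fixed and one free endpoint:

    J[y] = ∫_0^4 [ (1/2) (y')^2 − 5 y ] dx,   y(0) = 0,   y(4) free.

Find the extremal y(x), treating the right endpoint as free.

The Lagrangian L = (1/2) (y')^2 − 5 y gives
    ∂L/∂y = −5,   ∂L/∂y' = y'.
Euler-Lagrange: d/dx(y') − (−5) = 0, i.e. y'' + 5 = 0, so
    y(x) = −(5/2) x^2 + C1 x + C2.
Fixed left endpoint y(0) = 0 ⇒ C2 = 0.
The right endpoint x = 4 is free, so the natural (transversality) condition is ∂L/∂y' |_{x=4} = 0, i.e. y'(4) = 0.
Compute y'(x) = −5 x + C1, so y'(4) = −20 + C1 = 0 ⇒ C1 = 20.
Therefore the extremal is
    y(x) = −(5/2) x^2 + 20 x.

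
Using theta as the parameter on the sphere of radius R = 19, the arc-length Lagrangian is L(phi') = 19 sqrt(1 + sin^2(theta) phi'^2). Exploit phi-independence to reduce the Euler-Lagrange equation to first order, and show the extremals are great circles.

On the sphere of radius R = 19 with spherical coordinates (θ, φ), the induced metric is
    ds^2 = 361(dθ^2 + sin^2(θ) dφ^2).
Parameterise by θ; the arc-length functional is
    J[φ] = ∫ 19 sqrt(1 + sin^2(θ) (dφ/dθ)^2) dθ,
so L = 19 sqrt(1 + sin^2(θ) φ'^2). Compute
    ∂L/∂φ = 0  (L has no explicit φ dependence),
    ∂L/∂φ' = 19 sin^2(θ) φ' / sqrt(1 + sin^2(θ) φ'^2).
Since ∂L/∂φ = 0, the Euler-Lagrange equation
    d/dθ(∂L/∂φ') − ∂L/∂φ = 0
reduces to d/dθ(∂L/∂φ') = 0, i.e. the momentum conjugate to φ is conserved:
    19 sin^2(θ) φ' / sqrt(1 + sin^2(θ) φ'^2) = C.
The overall factor of 19 is constant, so dividing through gives Clairaut's relation sin^2(θ) φ' / sqrt(1 + sin^2(θ) φ'^2) = C' (with C' = C/19). Solving for φ' and integrating gives the great-circle family
    cot(θ) = A cos(φ − φ_0),
i.e. the intersection of the sphere with a plane through the origin. The two constants A and φ_0 (equivalently C and one phase) are fixed by the two endpoint conditions.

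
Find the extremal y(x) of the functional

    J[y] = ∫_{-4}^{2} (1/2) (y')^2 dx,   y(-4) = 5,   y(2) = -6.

The Lagrangian is L = (1/2) (y')^2.
Compute ∂L/∂y = 0, ∂L/∂y' = y'.
The Euler-Lagrange equation d/dx(∂L/∂y') − ∂L/∂y = 0 reduces to
    y'' = 0.
Its general solution is
    y(x) = A x + B,
with A, B fixed by the endpoint conditions.
Applying the endpoint conditions y(-4) = 5 and y(2) = -6: solve A·-4 + B = 5 and A·2 + B = -6. Subtracting gives A(2 − -4) = -6 − 5, so A = -11/6, and B = 5 − A·-4 = -7/3. Therefore
    y(x) = (-11/6) x - 7/3.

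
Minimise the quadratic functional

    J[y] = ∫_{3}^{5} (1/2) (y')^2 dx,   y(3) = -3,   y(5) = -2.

The Lagrangian is L = (1/2) (y')^2.
Compute ∂L/∂y = 0, ∂L/∂y' = y'.
The Euler-Lagrange equation d/dx(∂L/∂y') − ∂L/∂y = 0 reduces to
    y'' = 0.
Its general solution is
    y(x) = A x + B,
with A, B fixed by the endpoint conditions.
Applying the endpoint conditions y(3) = -3 and y(5) = -2: solve A·3 + B = -3 and A·5 + B = -2. Subtracting gives A(5 − 3) = -2 − -3, so A = 1/2, and B = -3 − A·3 = -9/2. Therefore
    y(x) = (1/2) x - 9/2.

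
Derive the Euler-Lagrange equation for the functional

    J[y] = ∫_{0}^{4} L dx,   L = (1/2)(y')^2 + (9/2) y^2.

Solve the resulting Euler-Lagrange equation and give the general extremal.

The Lagrangian is L = (1/2)(y')^2 + (9/2) y^2.
∂L/∂y = 9y.
∂L/∂y' = y'.
The Euler-Lagrange equation d/dx(∂L/∂y') − ∂L/∂y = 0 becomes:
    y'' - 9 y = 0
General solution: y(x) = A e^(3x) + B e^(-3x), where A and B are arbitrary constants fixed by the endpoint conditions.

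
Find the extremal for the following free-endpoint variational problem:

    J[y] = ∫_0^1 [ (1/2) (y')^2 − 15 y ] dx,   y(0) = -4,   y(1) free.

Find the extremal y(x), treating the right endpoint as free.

The Lagrangian L = (1/2) (y')^2 − 15 y gives
    ∂L/∂y = −15,   ∂L/∂y' = y'.
Euler-Lagrange: d/dx(y') − (−15) = 0, i.e. y'' + 15 = 0, so
    y(x) = −(15/2) x^2 + C1 x + C2.
Fixed left endpoint y(0) = -4 ⇒ C2 = -4.
The right endpoint x = 1 is free, so the natural (transversality) condition is ∂L/∂y' |_{x=1} = 0, i.e. y'(1) = 0.
Compute y'(x) = −15 x + C1, so y'(1) = −15 + C1 = 0 ⇒ C1 = 15.
Therefore the extremal is
    y(x) = −(15/2) x^2 + 15 x − 4.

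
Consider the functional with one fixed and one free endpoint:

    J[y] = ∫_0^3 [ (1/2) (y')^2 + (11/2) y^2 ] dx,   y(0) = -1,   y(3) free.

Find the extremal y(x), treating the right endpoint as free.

The Lagrangian L = (1/2) (y')^2 + (11/2) y^2 gives
    ∂L/∂y = 11 y,   ∂L/∂y' = y'.
Euler-Lagrange: y'' − 11 y = 0.
With k = sqrt(11), the general solution is
    y(x) = A cosh(sqrt(11) x) + B sinh(sqrt(11) x).
Fixed left endpoint y(0) = -1 ⇒ A = -1.
The right endpoint x = 3 is free, so the natural (transversality) condition is ∂L/∂y' |_{x=3} = 0, i.e. y'(3) = 0.
Compute y'(x) = A k sinh(k x) + B k cosh(k x), so
    y'(3) = A k sinh(k·3) + B k cosh(k·3) = 0
    ⇒ B = −A tanh(k·3) = tanh(sqrt(11)·3).
Therefore the extremal is
    y(x) = −cosh(sqrt(11) x) + tanh(sqrt(11)·3) sinh(sqrt(11) x).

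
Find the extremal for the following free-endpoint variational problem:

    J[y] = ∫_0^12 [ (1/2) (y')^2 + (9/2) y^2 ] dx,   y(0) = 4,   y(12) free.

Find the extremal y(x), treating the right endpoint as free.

The Lagrangian L = (1/2) (y')^2 + (9/2) y^2 gives
    ∂L/∂y = 9 y,   ∂L/∂y' = y'.
Euler-Lagrange: y'' − 9 y = 0.
With k = 3, the general solution is
    y(x) = A cosh(3 x) + B sinh(3 x).
Fixed left endpoint y(0) = 4 ⇒ A = 4.
The right endpoint x = 12 is free, so the natural (transversality) condition is ∂L/∂y' |_{x=12} = 0, i.e. y'(12) = 0.
Compute y'(x) = A k sinh(k x) + B k cosh(k x), so
    y'(12) = A k sinh(k·12) + B k cosh(k·12) = 0
    ⇒ B = −A tanh(k·12) = − 4 tanh(3·12).
Therefore the extremal is
    y(x) = 4 cosh(3 x) − 4 tanh(3·12) sinh(3 x).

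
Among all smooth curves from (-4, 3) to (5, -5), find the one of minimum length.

Arc-length functional: J[y] = ∫ sqrt(1 + (y')^2) dx.
Lagrangian L = sqrt(1 + (y')^2) has no explicit y dependence, so ∂L/∂y = 0 and the Euler-Lagrange equation gives
    d/dx( y' / sqrt(1 + (y')^2) ) = 0  ⇒  y' / sqrt(1 + (y')^2) = const.
Hence y' is constant, so y(x) is affine.
Fitting the endpoints (-4, 3) and (5, -5):
    slope m = ((-5) − 3) / (5 − (-4)) = -8/9,
    intercept c = 3 − m·(-4) = -5/9.
Extremal: y(x) = (-8/9) x - 5/9.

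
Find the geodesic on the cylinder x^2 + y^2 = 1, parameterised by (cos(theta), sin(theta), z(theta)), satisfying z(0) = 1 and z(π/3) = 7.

Parameterise the cylinder of radius R = 1 as
    r(θ) = (cos θ, sin θ, z(θ)).
The arc-length element is
    ds = sqrt(1 + (dz/dθ)^2) dθ,
so the Lagrangian is L = sqrt(1 + z'^2).
L depends on z' only, not on z or θ, so ∂L/∂z = 0 and
    ∂L/∂z' = z' / sqrt(1 + z'^2).
The Euler-Lagrange equation gives
    d/dθ( z' / sqrt(1 + z'^2) ) = 0,
so z' is constant. Integrating once:
    z(θ) = a θ + b,
a helix on the cylinder (a straight line when the cylinder is unrolled). The constants a, b are determined by the endpoint conditions.
With endpoint conditions z(0) = 1 and z(π/3) = 7: from z(0) = b we get b = 1, and a·π/3 + 1 = 7 gives a = 18/π, so
    z(θ) = (18/π) θ + 1.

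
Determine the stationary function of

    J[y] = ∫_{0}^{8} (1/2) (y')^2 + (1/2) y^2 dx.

The Lagrangian is L = (1/2) (y')^2 + (1/2) y^2.
Compute ∂L/∂y = y, ∂L/∂y' = y'.
The Euler-Lagrange equation d/dx(∂L/∂y') − ∂L/∂y = 0 reduces to
    y'' − y = 0.
Its general solution is
    y(x) = A e^x + B e^(−x),
with A, B fixed by the endpoint conditions.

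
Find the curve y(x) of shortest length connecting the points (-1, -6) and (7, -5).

Arc-length functional: J[y] = ∫ sqrt(1 + (y')^2) dx.
Lagrangian L = sqrt(1 + (y')^2) has no explicit y dependence, so ∂L/∂y = 0 and the Euler-Lagrange equation gives
    d/dx( y' / sqrt(1 + (y')^2) ) = 0  ⇒  y' / sqrt(1 + (y')^2) = const.
Hence y' is constant, so y(x) is affine.
Fitting the endpoints (-1, -6) and (7, -5):
    slope m = ((-5) − (-6)) / (7 − (-1)) = 1/8,
    intercept c = (-6) − m·(-1) = -47/8.
Extremal: y(x) = (1/8) x - 47/8.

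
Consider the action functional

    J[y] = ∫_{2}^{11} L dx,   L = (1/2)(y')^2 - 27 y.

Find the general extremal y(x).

The Lagrangian is L = (1/2)(y')^2 - 27 y.
∂L/∂y = -27.
∂L/∂y' = y'.
The Euler-Lagrange equation d/dx(∂L/∂y') − ∂L/∂y = 0 becomes:
    y'' + 27 = 0
General solution: y(x) = -(27/2) x^2 + A x + B, where A and B are arbitrary constants fixed by the endpoint conditions.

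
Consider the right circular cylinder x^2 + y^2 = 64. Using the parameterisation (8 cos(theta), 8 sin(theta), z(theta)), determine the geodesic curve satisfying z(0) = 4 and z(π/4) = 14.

Parameterise the cylinder of radius R = 8 as
    r(θ) = (8 cos θ, 8 sin θ, z(θ)).
The arc-length element is
    ds = sqrt(64 + (dz/dθ)^2) dθ,
so the Lagrangian is L = sqrt(64 + z'^2).
L depends on z' only, not on z or θ, so ∂L/∂z = 0 and
    ∂L/∂z' = z' / sqrt(64 + z'^2).
The Euler-Lagrange equation gives
    d/dθ( z' / sqrt(64 + z'^2) ) = 0,
so z' is constant. Integrating once:
    z(θ) = a θ + b,
a helix on the cylinder (a straight line when the cylinder is unrolled). The constants a, b are determined by the endpoint conditions.
With endpoint conditions z(0) = 4 and z(π/4) = 14: from z(0) = b we get b = 4, and a·π/4 + 4 = 14 gives a = 40/π, so
    z(θ) = (40/π) θ + 4.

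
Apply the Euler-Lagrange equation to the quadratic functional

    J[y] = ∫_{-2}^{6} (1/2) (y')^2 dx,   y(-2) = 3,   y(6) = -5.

The Lagrangian is L = (1/2) (y')^2.
Compute ∂L/∂y = 0, ∂L/∂y' = y'.
The Euler-Lagrange equation d/dx(∂L/∂y') − ∂L/∂y = 0 reduces to
    y'' = 0.
Its general solution is
    y(x) = A x + B,
with A, B fixed by the endpoint conditions.
Applying the endpoint conditions y(-2) = 3 and y(6) = -5: solve A·-2 + B = 3 and A·6 + B = -5. Subtracting gives A(6 − -2) = -5 − 3, so A = -1, and B = 3 − A·-2 = 1. Therefore
    y(x) = -x + 1.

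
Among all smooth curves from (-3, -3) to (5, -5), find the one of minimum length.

Arc-length functional: J[y] = ∫ sqrt(1 + (y')^2) dx.
Lagrangian L = sqrt(1 + (y')^2) has no explicit y dependence, so ∂L/∂y = 0 and the Euler-Lagrange equation gives
    d/dx( y' / sqrt(1 + (y')^2) ) = 0  ⇒  y' / sqrt(1 + (y')^2) = const.
Hence y' is constant, so y(x) is affine.
Fitting the endpoints (-3, -3) and (5, -5):
    slope m = ((-5) − (-3)) / (5 − (-3)) = -1/4,
    intercept c = (-3) − m·(-3) = -15/4.
Extremal: y(x) = (-1/4) x - 15/4.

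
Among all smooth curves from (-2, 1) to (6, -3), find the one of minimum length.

Arc-length functional: J[y] = ∫ sqrt(1 + (y')^2) dx.
Lagrangian L = sqrt(1 + (y')^2) has no explicit y dependence, so ∂L/∂y = 0 and the Euler-Lagrange equation gives
    d/dx( y' / sqrt(1 + (y')^2) ) = 0  ⇒  y' / sqrt(1 + (y')^2) = const.
Hence y' is constant, so y(x) is affine.
Fitting the endpoints (-2, 1) and (6, -3):
    slope m = ((-3) − 1) / (6 − (-2)) = -1/2,
    intercept c = 1 − m·(-2) = 0.
Extremal: y(x) = (-1/2) x.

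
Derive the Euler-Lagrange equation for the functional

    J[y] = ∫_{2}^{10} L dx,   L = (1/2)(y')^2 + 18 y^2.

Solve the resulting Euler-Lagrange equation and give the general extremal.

The Lagrangian is L = (1/2)(y')^2 + 18 y^2.
∂L/∂y = 36y.
∂L/∂y' = y'.
The Euler-Lagrange equation d/dx(∂L/∂y') − ∂L/∂y = 0 becomes:
    y'' - 36 y = 0
General solution: y(x) = A e^(6x) + B e^(-6x), where A and B are arbitrary constants fixed by the endpoint conditions.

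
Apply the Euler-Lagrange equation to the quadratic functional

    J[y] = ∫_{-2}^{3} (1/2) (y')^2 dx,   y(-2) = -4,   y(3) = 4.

The Lagrangian is L = (1/2) (y')^2.
Compute ∂L/∂y = 0, ∂L/∂y' = y'.
The Euler-Lagrange equation d/dx(∂L/∂y') − ∂L/∂y = 0 reduces to
    y'' = 0.
Its general solution is
    y(x) = A x + B,
with A, B fixed by the endpoint conditions.
Applying the endpoint conditions y(-2) = -4 and y(3) = 4: solve A·-2 + B = -4 and A·3 + B = 4. Subtracting gives A(3 − -2) = 4 − -4, so A = 8/5, and B = -4 − A·-2 = -4/5. Therefore
    y(x) = (8/5) x - 4/5.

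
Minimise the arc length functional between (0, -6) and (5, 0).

Arc-length functional: J[y] = ∫ sqrt(1 + (y')^2) dx.
Lagrangian L = sqrt(1 + (y')^2) has no explicit y dependence, so ∂L/∂y = 0 and the Euler-Lagrange equation gives
    d/dx( y' / sqrt(1 + (y')^2) ) = 0  ⇒  y' / sqrt(1 + (y')^2) = const.
Hence y' is constant, so y(x) is affine.
Fitting the endpoints (0, -6) and (5, 0):
    slope m = (0 − (-6)) / (5 − 0) = 6/5,
    intercept c = (-6) − m·0 = -6.
Extremal: y(x) = (6/5) x - 6.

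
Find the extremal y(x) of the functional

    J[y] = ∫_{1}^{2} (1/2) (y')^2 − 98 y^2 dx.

The Lagrangian is L = (1/2) (y')^2 − 98 y^2.
Compute ∂L/∂y = -196y, ∂L/∂y' = y'.
The Euler-Lagrange equation d/dx(∂L/∂y') − ∂L/∂y = 0 reduces to
    y'' + 196 y = 0.
Its general solution is
    y(x) = A sin(14x) + B cos(14x),
with A, B fixed by the endpoint conditions.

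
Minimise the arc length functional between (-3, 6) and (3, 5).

Arc-length functional: J[y] = ∫ sqrt(1 + (y')^2) dx.
Lagrangian L = sqrt(1 + (y')^2) has no explicit y dependence, so ∂L/∂y = 0 and the Euler-Lagrange equation gives
    d/dx( y' / sqrt(1 + (y')^2) ) = 0  ⇒  y' / sqrt(1 + (y')^2) = const.
Hence y' is constant, so y(x) is affine.
Fitting the endpoints (-3, 6) and (3, 5):
    slope m = (5 − 6) / (3 − (-3)) = -1/6,
    intercept c = 6 − m·(-3) = 11/2.
Extremal: y(x) = (-1/6) x + 11/2.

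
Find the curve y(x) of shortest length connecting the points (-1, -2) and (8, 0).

Arc-length functional: J[y] = ∫ sqrt(1 + (y')^2) dx.
Lagrangian L = sqrt(1 + (y')^2) has no explicit y dependence, so ∂L/∂y = 0 and the Euler-Lagrange equation gives
    d/dx( y' / sqrt(1 + (y')^2) ) = 0  ⇒  y' / sqrt(1 + (y')^2) = const.
Hence y' is constant, so y(x) is affine.
Fitting the endpoints (-1, -2) and (8, 0):
    slope m = (0 − (-2)) / (8 − (-1)) = 2/9,
    intercept c = (-2) − m·(-1) = -16/9.
Extremal: y(x) = (2/9) x - 16/9.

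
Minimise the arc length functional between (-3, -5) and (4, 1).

Arc-length functional: J[y] = ∫ sqrt(1 + (y')^2) dx.
Lagrangian L = sqrt(1 + (y')^2) has no explicit y dependence, so ∂L/∂y = 0 and the Euler-Lagrange equation gives
    d/dx( y' / sqrt(1 + (y')^2) ) = 0  ⇒  y' / sqrt(1 + (y')^2) = const.
Hence y' is constant, so y(x) is affine.
Fitting the endpoints (-3, -5) and (4, 1):
    slope m = (1 − (-5)) / (4 − (-3)) = 6/7,
    intercept c = (-5) − m·(-3) = -17/7.
Extremal: y(x) = (6/7) x - 17/7.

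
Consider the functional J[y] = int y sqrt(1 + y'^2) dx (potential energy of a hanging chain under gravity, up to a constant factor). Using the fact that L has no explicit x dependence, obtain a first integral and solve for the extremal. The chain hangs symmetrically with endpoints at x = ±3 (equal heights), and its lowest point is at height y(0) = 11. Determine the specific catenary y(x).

The Lagrangian L(y, y') = y sqrt(1 + y'^2) has no explicit x dependence, so the Beltrami identity applies:
    L − y' ∂L/∂y' = C.
Compute ∂L/∂y' = y · y' / sqrt(1 + y'^2). Then
    L − y' ∂L/∂y'
    = y sqrt(1 + y'^2) − y · y'^2 / sqrt(1 + y'^2)
    = y (1 + y'^2 − y'^2) / sqrt(1 + y'^2)
    = y / sqrt(1 + y'^2) = C.
Squaring gives y^2 = C^2 (1 + y'^2), i.e.
    y'^2 = y^2 / C^2 − 1.
Separating variables,
    dy / sqrt(y^2 − C^2) = dx / C,
and integrating gives arccosh(y / C) = (x − a)/C, so
    y(x) = C cosh((x − a)/C),
the catenary. The constants C and a are fixed by the two endpoint conditions (and, for the hanging-chain problem, the length constraint selects C).
Now fit the given data. The endpoints x = ±3 are symmetric at equal height, so the catenary is even about its minimum: a = 0 and y(x) = C cosh(x/C). The lowest point is y(0) = C cosh(0) = C, and we are told y(0) = 11, so C = 11. Therefore
    y(x) = 11 cosh(x/11),
and at the endpoints
    y(±3) = 11 cosh(3/11).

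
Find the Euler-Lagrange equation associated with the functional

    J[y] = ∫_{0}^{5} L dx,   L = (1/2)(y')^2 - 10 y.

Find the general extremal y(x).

The Lagrangian is L = (1/2)(y')^2 - 10 y.
∂L/∂y = -10.
∂L/∂y' = y'.
The Euler-Lagrange equation d/dx(∂L/∂y') − ∂L/∂y = 0 becomes:
    y'' + 10 = 0
General solution: y(x) = -5 x^2 + A x + B, where A and B are arbitrary constants fixed by the endpoint conditions.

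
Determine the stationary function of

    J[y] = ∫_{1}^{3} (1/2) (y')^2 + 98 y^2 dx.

The Lagrangian is L = (1/2) (y')^2 + 98 y^2.
Compute ∂L/∂y = 196y, ∂L/∂y' = y'.
The Euler-Lagrange equation d/dx(∂L/∂y') − ∂L/∂y = 0 reduces to
    y'' − 196 y = 0.
Its general solution is
    y(x) = A e^(14x) + B e^(−14x),
with A, B fixed by the endpoint conditions.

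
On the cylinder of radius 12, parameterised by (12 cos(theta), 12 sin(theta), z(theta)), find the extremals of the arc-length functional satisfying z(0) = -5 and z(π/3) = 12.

Parameterise the cylinder of radius R = 12 as
    r(θ) = (12 cos θ, 12 sin θ, z(θ)).
The arc-length element is
    ds = sqrt(144 + (dz/dθ)^2) dθ,
so the Lagrangian is L = sqrt(144 + z'^2).
L depends on z' only, not on z or θ, so ∂L/∂z = 0 and
    ∂L/∂z' = z' / sqrt(144 + z'^2).
The Euler-Lagrange equation gives
    d/dθ( z' / sqrt(144 + z'^2) ) = 0,
so z' is constant. Integrating once:
    z(θ) = a θ + b,
a helix on the cylinder (a straight line when the cylinder is unrolled). The constants a, b are determined by the endpoint conditions.
With endpoint conditions z(0) = -5 and z(π/3) = 12: from z(0) = b we get b = -5, and a·π/3 + -5 = 12 gives a = 51/π, so
    z(θ) = (51/π) θ − 5.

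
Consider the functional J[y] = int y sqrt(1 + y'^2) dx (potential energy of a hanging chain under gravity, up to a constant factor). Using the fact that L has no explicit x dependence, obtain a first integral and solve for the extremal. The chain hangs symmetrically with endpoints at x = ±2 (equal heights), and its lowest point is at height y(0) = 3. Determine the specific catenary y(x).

The Lagrangian L(y, y') = y sqrt(1 + y'^2) has no explicit x dependence, so the Beltrami identity applies:
    L − y' ∂L/∂y' = C.
Compute ∂L/∂y' = y · y' / sqrt(1 + y'^2). Then
    L − y' ∂L/∂y'
    = y sqrt(1 + y'^2) − y · y'^2 / sqrt(1 + y'^2)
    = y (1 + y'^2 − y'^2) / sqrt(1 + y'^2)
    = y / sqrt(1 + y'^2) = C.
Squaring gives y^2 = C^2 (1 + y'^2), i.e.
    y'^2 = y^2 / C^2 − 1.
Separating variables,
    dy / sqrt(y^2 − C^2) = dx / C,
and integrating gives arccosh(y / C) = (x − a)/C, so
    y(x) = C cosh((x − a)/C),
the catenary. The constants C and a are fixed by the two endpoint conditions (and, for the hanging-chain problem, the length constraint selects C).
Now fit the given data. The endpoints x = ±2 are symmetric at equal height, so the catenary is even about its minimum: a = 0 and y(x) = C cosh(x/C). The lowest point is y(0) = C cosh(0) = C, and we are told y(0) = 3, so C = 3. Therefore
    y(x) = 3 cosh(x/3),
and at the endpoints
    y(±2) = 3 cosh(2/3).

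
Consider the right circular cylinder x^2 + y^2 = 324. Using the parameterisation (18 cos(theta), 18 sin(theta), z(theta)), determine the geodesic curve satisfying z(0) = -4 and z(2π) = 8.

Parameterise the cylinder of radius R = 18 as
    r(θ) = (18 cos θ, 18 sin θ, z(θ)).
The arc-length element is
    ds = sqrt(324 + (dz/dθ)^2) dθ,
so the Lagrangian is L = sqrt(324 + z'^2).
L depends on z' only, not on z or θ, so ∂L/∂z = 0 and
    ∂L/∂z' = z' / sqrt(324 + z'^2).
The Euler-Lagrange equation gives
    d/dθ( z' / sqrt(324 + z'^2) ) = 0,
so z' is constant. Integrating once:
    z(θ) = a θ + b,
a helix on the cylinder (a straight line when the cylinder is unrolled). The constants a, b are determined by the endpoint conditions.
With endpoint conditions z(0) = -4 and z(2π) = 8: from z(0) = b we get b = -4, and a·2π + -4 = 8 gives a = 6/π, so
    z(θ) = (6/π) θ − 4.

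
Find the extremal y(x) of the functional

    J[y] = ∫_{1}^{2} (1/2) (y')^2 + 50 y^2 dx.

The Lagrangian is L = (1/2) (y')^2 + 50 y^2.
Compute ∂L/∂y = 100y, ∂L/∂y' = y'.
The Euler-Lagrange equation d/dx(∂L/∂y') − ∂L/∂y = 0 reduces to
    y'' − 100 y = 0.
Its general solution is
    y(x) = A e^(10x) + B e^(−10x),
with A, B fixed by the endpoint conditions.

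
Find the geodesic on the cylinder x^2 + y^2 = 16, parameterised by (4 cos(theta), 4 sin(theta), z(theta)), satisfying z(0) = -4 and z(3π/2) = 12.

Parameterise the cylinder of radius R = 4 as
    r(θ) = (4 cos θ, 4 sin θ, z(θ)).
The arc-length element is
    ds = sqrt(16 + (dz/dθ)^2) dθ,
so the Lagrangian is L = sqrt(16 + z'^2).
L depends on z' only, not on z or θ, so ∂L/∂z = 0 and
    ∂L/∂z' = z' / sqrt(16 + z'^2).
The Euler-Lagrange equation gives
    d/dθ( z' / sqrt(16 + z'^2) ) = 0,
so z' is constant. Integrating once:
    z(θ) = a θ + b,
a helix on the cylinder (a straight line when the cylinder is unrolled). The constants a, b are determined by the endpoint conditions.
With endpoint conditions z(0) = -4 and z(3π/2) = 12: from z(0) = b we get b = -4, and a·3π/2 + -4 = 12 gives a = 32/(3π), so
    z(θ) = (32/(3π)) θ − 4.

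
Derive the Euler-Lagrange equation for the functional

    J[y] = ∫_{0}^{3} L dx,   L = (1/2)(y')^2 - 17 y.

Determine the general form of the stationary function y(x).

The Lagrangian is L = (1/2)(y')^2 - 17 y.
∂L/∂y = -17.
∂L/∂y' = y'.
The Euler-Lagrange equation d/dx(∂L/∂y') − ∂L/∂y = 0 becomes:
    y'' + 17 = 0
General solution: y(x) = -(17/2) x^2 + A x + B, where A and B are arbitrary constants fixed by the endpoint conditions.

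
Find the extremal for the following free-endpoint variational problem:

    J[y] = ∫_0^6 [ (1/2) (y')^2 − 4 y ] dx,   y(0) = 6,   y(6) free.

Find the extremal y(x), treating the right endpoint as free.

The Lagrangian L = (1/2) (y')^2 − 4 y gives
    ∂L/∂y = −4,   ∂L/∂y' = y'.
Euler-Lagrange: d/dx(y') − (−4) = 0, i.e. y'' + 4 = 0, so
    y(x) = −(4/2) x^2 + C1 x + C2.
Fixed left endpoint y(0) = 6 ⇒ C2 = 6.
The right endpoint x = 6 is free, so the natural (transversality) condition is ∂L/∂y' |_{x=6} = 0, i.e. y'(6) = 0.
Compute y'(x) = −4 x + C1, so y'(6) = −24 + C1 = 0 ⇒ C1 = 24.
Therefore the extremal is
    y(x) = −2 x^2 + 24 x + 6.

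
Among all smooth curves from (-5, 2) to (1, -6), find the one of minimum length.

Arc-length functional: J[y] = ∫ sqrt(1 + (y')^2) dx.
Lagrangian L = sqrt(1 + (y')^2) has no explicit y dependence, so ∂L/∂y = 0 and the Euler-Lagrange equation gives
    d/dx( y' / sqrt(1 + (y')^2) ) = 0  ⇒  y' / sqrt(1 + (y')^2) = const.
Hence y' is constant, so y(x) is affine.
Fitting the endpoints (-5, 2) and (1, -6):
    slope m = ((-6) − 2) / (1 − (-5)) = -4/3,
    intercept c = 2 − m·(-5) = -14/3.
Extremal: y(x) = (-4/3) x - 14/3.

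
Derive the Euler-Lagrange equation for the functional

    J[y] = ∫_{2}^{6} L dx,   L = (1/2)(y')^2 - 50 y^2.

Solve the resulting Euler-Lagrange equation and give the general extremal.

The Lagrangian is L = (1/2)(y')^2 - 50 y^2.
∂L/∂y = -100y.
∂L/∂y' = y'.
The Euler-Lagrange equation d/dx(∂L/∂y') − ∂L/∂y = 0 becomes:
    y'' + 100 y = 0
General solution: y(x) = A sin(10x) + B cos(10x), where A and B are arbitrary constants fixed by the endpoint conditions.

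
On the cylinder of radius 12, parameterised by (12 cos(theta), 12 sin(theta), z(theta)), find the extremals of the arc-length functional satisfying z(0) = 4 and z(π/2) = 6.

Parameterise the cylinder of radius R = 12 as
    r(θ) = (12 cos θ, 12 sin θ, z(θ)).
The arc-length element is
    ds = sqrt(144 + (dz/dθ)^2) dθ,
so the Lagrangian is L = sqrt(144 + z'^2).
L depends on z' only, not on z or θ, so ∂L/∂z = 0 and
    ∂L/∂z' = z' / sqrt(144 + z'^2).
The Euler-Lagrange equation gives
    d/dθ( z' / sqrt(144 + z'^2) ) = 0,
so z' is constant. Integrating once:
    z(θ) = a θ + b,
a helix on the cylinder (a straight line when the cylinder is unrolled). The constants a, b are determined by the endpoint conditions.
With endpoint conditions z(0) = 4 and z(π/2) = 6: from z(0) = b we get b = 4, and a·π/2 + 4 = 6 gives a = 4/π, so
    z(θ) = (4/π) θ + 4.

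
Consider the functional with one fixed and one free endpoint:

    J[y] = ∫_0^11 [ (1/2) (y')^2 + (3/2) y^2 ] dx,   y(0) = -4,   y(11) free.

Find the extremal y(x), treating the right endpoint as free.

The Lagrangian L = (1/2) (y')^2 + (3/2) y^2 gives
    ∂L/∂y = 3 y,   ∂L/∂y' = y'.
Euler-Lagrange: y'' − 3 y = 0.
With k = sqrt(3), the general solution is
    y(x) = A cosh(sqrt(3) x) + B sinh(sqrt(3) x).
Fixed left endpoint y(0) = -4 ⇒ A = -4.
The right endpoint x = 11 is free, so the natural (transversality) condition is ∂L/∂y' |_{x=11} = 0, i.e. y'(11) = 0.
Compute y'(x) = A k sinh(k x) + B k cosh(k x), so
    y'(11) = A k sinh(k·11) + B k cosh(k·11) = 0
    ⇒ B = −A tanh(k·11) = 4 tanh(sqrt(3)·11).
Therefore the extremal is
    y(x) = −4 cosh(sqrt(3) x) + 4 tanh(sqrt(3)·11) sinh(sqrt(3) x).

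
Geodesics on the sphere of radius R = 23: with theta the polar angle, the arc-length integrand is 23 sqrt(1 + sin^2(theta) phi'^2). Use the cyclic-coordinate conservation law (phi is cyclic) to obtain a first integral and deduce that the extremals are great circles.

On the sphere of radius R = 23 with spherical coordinates (θ, φ), the induced metric is
    ds^2 = 529(dθ^2 + sin^2(θ) dφ^2).
Parameterise by θ; the arc-length functional is
    J[φ] = ∫ 23 sqrt(1 + sin^2(θ) (dφ/dθ)^2) dθ,
so L = 23 sqrt(1 + sin^2(θ) φ'^2). Compute
    ∂L/∂φ = 0  (L has no explicit φ dependence),
    ∂L/∂φ' = 23 sin^2(θ) φ' / sqrt(1 + sin^2(θ) φ'^2).
Since ∂L/∂φ = 0, the Euler-Lagrange equation
    d/dθ(∂L/∂φ') − ∂L/∂φ = 0
reduces to d/dθ(∂L/∂φ') = 0, i.e. the momentum conjugate to φ is conserved:
    23 sin^2(θ) φ' / sqrt(1 + sin^2(θ) φ'^2) = C.
The overall factor of 23 is constant, so dividing through gives Clairaut's relation sin^2(θ) φ' / sqrt(1 + sin^2(θ) φ'^2) = C' (with C' = C/23). Solving for φ' and integrating gives the great-circle family
    cot(θ) = A cos(φ − φ_0),
i.e. the intersection of the sphere with a plane through the origin. The two constants A and φ_0 (equivalently C and one phase) are fixed by the two endpoint conditions.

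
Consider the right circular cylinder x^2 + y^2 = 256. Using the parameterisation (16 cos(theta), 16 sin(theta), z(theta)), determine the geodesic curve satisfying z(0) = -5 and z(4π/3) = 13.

Parameterise the cylinder of radius R = 16 as
    r(θ) = (16 cos θ, 16 sin θ, z(θ)).
The arc-length element is
    ds = sqrt(256 + (dz/dθ)^2) dθ,
so the Lagrangian is L = sqrt(256 + z'^2).
L depends on z' only, not on z or θ, so ∂L/∂z = 0 and
    ∂L/∂z' = z' / sqrt(256 + z'^2).
The Euler-Lagrange equation gives
    d/dθ( z' / sqrt(256 + z'^2) ) = 0,
so z' is constant. Integrating once:
    z(θ) = a θ + b,
a helix on the cylinder (a straight line when the cylinder is unrolled). The constants a, b are determined by the endpoint conditions.
With endpoint conditions z(0) = -5 and z(4π/3) = 13: from z(0) = b we get b = -5, and a·4π/3 + -5 = 13 gives a = 27/(2π), so
    z(θ) = (27/(2π)) θ − 5.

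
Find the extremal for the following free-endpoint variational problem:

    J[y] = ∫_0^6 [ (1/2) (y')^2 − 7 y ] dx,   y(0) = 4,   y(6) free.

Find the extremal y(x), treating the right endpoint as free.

The Lagrangian L = (1/2) (y')^2 − 7 y gives
    ∂L/∂y = −7,   ∂L/∂y' = y'.
Euler-Lagrange: d/dx(y') − (−7) = 0, i.e. y'' + 7 = 0, so
    y(x) = −(7/2) x^2 + C1 x + C2.
Fixed left endpoint y(0) = 4 ⇒ C2 = 4.
The right endpoint x = 6 is free, so the natural (transversality) condition is ∂L/∂y' |_{x=6} = 0, i.e. y'(6) = 0.
Compute y'(x) = −7 x + C1, so y'(6) = −42 + C1 = 0 ⇒ C1 = 42.
Therefore the extremal is
    y(x) = −(7/2) x^2 + 42 x + 4.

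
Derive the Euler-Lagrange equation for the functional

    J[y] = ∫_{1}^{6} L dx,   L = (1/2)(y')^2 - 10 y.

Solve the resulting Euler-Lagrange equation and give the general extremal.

The Lagrangian is L = (1/2)(y')^2 - 10 y.
∂L/∂y = -10.
∂L/∂y' = y'.
The Euler-Lagrange equation d/dx(∂L/∂y') − ∂L/∂y = 0 becomes:
    y'' + 10 = 0
General solution: y(x) = -5 x^2 + A x + B, where A and B are arbitrary constants fixed by the endpoint conditions.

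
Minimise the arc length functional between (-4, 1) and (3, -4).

Arc-length functional: J[y] = ∫ sqrt(1 + (y')^2) dx.
Lagrangian L = sqrt(1 + (y')^2) has no explicit y dependence, so ∂L/∂y = 0 and the Euler-Lagrange equation gives
    d/dx( y' / sqrt(1 + (y')^2) ) = 0  ⇒  y' / sqrt(1 + (y')^2) = const.
Hence y' is constant, so y(x) is affine.
Fitting the endpoints (-4, 1) and (3, -4):
    slope m = ((-4) − 1) / (3 − (-4)) = -5/7,
    intercept c = 1 − m·(-4) = -13/7.
Extremal: y(x) = (-5/7) x - 13/7.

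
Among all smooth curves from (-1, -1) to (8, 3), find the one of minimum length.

Arc-length functional: J[y] = ∫ sqrt(1 + (y')^2) dx.
Lagrangian L = sqrt(1 + (y')^2) has no explicit y dependence, so ∂L/∂y = 0 and the Euler-Lagrange equation gives
    d/dx( y' / sqrt(1 + (y')^2) ) = 0  ⇒  y' / sqrt(1 + (y')^2) = const.
Hence y' is constant, so y(x) is affine.
Fitting the endpoints (-1, -1) and (8, 3):
    slope m = (3 − (-1)) / (8 − (-1)) = 4/9,
    intercept c = (-1) − m·(-1) = -5/9.
Extremal: y(x) = (4/9) x - 5/9.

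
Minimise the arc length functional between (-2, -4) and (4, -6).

Arc-length functional: J[y] = ∫ sqrt(1 + (y')^2) dx.
Lagrangian L = sqrt(1 + (y')^2) has no explicit y dependence, so ∂L/∂y = 0 and the Euler-Lagrange equation gives
    d/dx( y' / sqrt(1 + (y')^2) ) = 0  ⇒  y' / sqrt(1 + (y')^2) = const.
Hence y' is constant, so y(x) is affine.
Fitting the endpoints (-2, -4) and (4, -6):
    slope m = ((-6) − (-4)) / (4 − (-2)) = -1/3,
    intercept c = (-4) − m·(-2) = -14/3.
Extremal: y(x) = (-1/3) x - 14/3.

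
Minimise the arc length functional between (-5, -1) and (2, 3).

Arc-length functional: J[y] = ∫ sqrt(1 + (y')^2) dx.
Lagrangian L = sqrt(1 + (y')^2) has no explicit y dependence, so ∂L/∂y = 0 and the Euler-Lagrange equation gives
    d/dx( y' / sqrt(1 + (y')^2) ) = 0  ⇒  y' / sqrt(1 + (y')^2) = const.
Hence y' is constant, so y(x) is affine.
Fitting the endpoints (-5, -1) and (2, 3):
    slope m = (3 − (-1)) / (2 − (-5)) = 4/7,
    intercept c = (-1) − m·(-5) = 13/7.
Extremal: y(x) = (4/7) x + 13/7.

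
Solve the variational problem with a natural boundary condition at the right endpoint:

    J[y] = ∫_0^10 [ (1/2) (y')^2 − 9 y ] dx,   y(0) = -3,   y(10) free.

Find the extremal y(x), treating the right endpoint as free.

The Lagrangian L = (1/2) (y')^2 − 9 y gives
    ∂L/∂y = −9,   ∂L/∂y' = y'.
Euler-Lagrange: d/dx(y') − (−9) = 0, i.e. y'' + 9 = 0, so
    y(x) = −(9/2) x^2 + C1 x + C2.
Fixed left endpoint y(0) = -3 ⇒ C2 = -3.
The right endpoint x = 10 is free, so the natural (transversality) condition is ∂L/∂y' |_{x=10} = 0, i.e. y'(10) = 0.
Compute y'(x) = −9 x + C1, so y'(10) = −90 + C1 = 0 ⇒ C1 = 90.
Therefore the extremal is
    y(x) = −(9/2) x^2 + 90 x − 3.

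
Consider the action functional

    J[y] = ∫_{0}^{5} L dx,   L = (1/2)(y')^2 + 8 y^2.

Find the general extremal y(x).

The Lagrangian is L = (1/2)(y')^2 + 8 y^2.
∂L/∂y = 16y.
∂L/∂y' = y'.
The Euler-Lagrange equation d/dx(∂L/∂y') − ∂L/∂y = 0 becomes:
    y'' - 16 y = 0
General solution: y(x) = A e^(4x) + B e^(-4x), where A and B are arbitrary constants fixed by the endpoint conditions.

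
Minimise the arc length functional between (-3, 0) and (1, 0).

Arc-length functional: J[y] = ∫ sqrt(1 + (y')^2) dx.
Lagrangian L = sqrt(1 + (y')^2) has no explicit y dependence, so ∂L/∂y = 0 and the Euler-Lagrange equation gives
    d/dx( y' / sqrt(1 + (y')^2) ) = 0  ⇒  y' / sqrt(1 + (y')^2) = const.
Hence y' is constant, so y(x) is affine.
Fitting the endpoints (-3, 0) and (1, 0):
    slope m = (0 − 0) / (1 − (-3)) = 0,
    intercept c = 0 − m·(-3) = 0.
Extremal: y(x) = 0.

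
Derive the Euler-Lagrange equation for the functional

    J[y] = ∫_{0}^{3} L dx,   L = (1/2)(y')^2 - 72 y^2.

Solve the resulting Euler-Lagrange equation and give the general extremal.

The Lagrangian is L = (1/2)(y')^2 - 72 y^2.
∂L/∂y = -144y.
∂L/∂y' = y'.
The Euler-Lagrange equation d/dx(∂L/∂y') − ∂L/∂y = 0 becomes:
    y'' + 144 y = 0
General solution: y(x) = A sin(12x) + B cos(12x), where A and B are arbitrary constants fixed by the endpoint conditions.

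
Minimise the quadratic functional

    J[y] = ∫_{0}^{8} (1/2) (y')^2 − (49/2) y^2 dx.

The Lagrangian is L = (1/2) (y')^2 − (49/2) y^2.
Compute ∂L/∂y = -49y, ∂L/∂y' = y'.
The Euler-Lagrange equation d/dx(∂L/∂y') − ∂L/∂y = 0 reduces to
    y'' + 49 y = 0.
Its general solution is
    y(x) = A sin(7x) + B cos(7x),
with A, B fixed by the endpoint conditions.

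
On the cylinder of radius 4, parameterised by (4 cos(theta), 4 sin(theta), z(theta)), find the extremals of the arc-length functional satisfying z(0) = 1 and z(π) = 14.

Parameterise the cylinder of radius R = 4 as
    r(θ) = (4 cos θ, 4 sin θ, z(θ)).
The arc-length element is
    ds = sqrt(16 + (dz/dθ)^2) dθ,
so the Lagrangian is L = sqrt(16 + z'^2).
L depends on z' only, not on z or θ, so ∂L/∂z = 0 and
    ∂L/∂z' = z' / sqrt(16 + z'^2).
The Euler-Lagrange equation gives
    d/dθ( z' / sqrt(16 + z'^2) ) = 0,
so z' is constant. Integrating once:
    z(θ) = a θ + b,
a helix on the cylinder (a straight line when the cylinder is unrolled). The constants a, b are determined by the endpoint conditions.
With endpoint conditions z(0) = 1 and z(π) = 14: from z(0) = b we get b = 1, and a·π + 1 = 14 gives a = 13/π, so
    z(θ) = (13/π) θ + 1.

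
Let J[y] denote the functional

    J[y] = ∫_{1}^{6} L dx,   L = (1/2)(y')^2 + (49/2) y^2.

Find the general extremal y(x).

The Lagrangian is L = (1/2)(y')^2 + (49/2) y^2.
∂L/∂y = 49y.
∂L/∂y' = y'.
The Euler-Lagrange equation d/dx(∂L/∂y') − ∂L/∂y = 0 becomes:
    y'' - 49 y = 0
General solution: y(x) = A e^(7x) + B e^(-7x), where A and B are arbitrary constants fixed by the endpoint conditions.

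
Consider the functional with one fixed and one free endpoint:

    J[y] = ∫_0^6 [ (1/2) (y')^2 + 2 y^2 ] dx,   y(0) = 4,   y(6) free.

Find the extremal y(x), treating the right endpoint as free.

The Lagrangian L = (1/2) (y')^2 + 2 y^2 gives
    ∂L/∂y = 4 y,   ∂L/∂y' = y'.
Euler-Lagrange: y'' − 4 y = 0.
With k = 2, the general solution is
    y(x) = A cosh(2 x) + B sinh(2 x).
Fixed left endpoint y(0) = 4 ⇒ A = 4.
The right endpoint x = 6 is free, so the natural (transversality) condition is ∂L/∂y' |_{x=6} = 0, i.e. y'(6) = 0.
Compute y'(x) = A k sinh(k x) + B k cosh(k x), so
    y'(6) = A k sinh(k·6) + B k cosh(k·6) = 0
    ⇒ B = −A tanh(k·6) = − 4 tanh(2·6).
Therefore the extremal is
    y(x) = 4 cosh(2 x) − 4 tanh(2·6) sinh(2 x).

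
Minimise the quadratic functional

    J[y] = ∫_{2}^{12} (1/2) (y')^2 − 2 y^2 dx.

The Lagrangian is L = (1/2) (y')^2 − 2 y^2.
Compute ∂L/∂y = -4y, ∂L/∂y' = y'.
The Euler-Lagrange equation d/dx(∂L/∂y') − ∂L/∂y = 0 reduces to
    y'' + 4 y = 0.
Its general solution is
    y(x) = A sin(2x) + B cos(2x),
with A, B fixed by the endpoint conditions.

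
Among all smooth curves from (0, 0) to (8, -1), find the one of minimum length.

Arc-length functional: J[y] = ∫ sqrt(1 + (y')^2) dx.
Lagrangian L = sqrt(1 + (y')^2) has no explicit y dependence, so ∂L/∂y = 0 and the Euler-Lagrange equation gives
    d/dx( y' / sqrt(1 + (y')^2) ) = 0  ⇒  y' / sqrt(1 + (y')^2) = const.
Hence y' is constant, so y(x) is affine.
Fitting the endpoints (0, 0) and (8, -1):
    slope m = ((-1) − 0) / (8 − 0) = -1/8,
    intercept c = 0 − m·0 = 0.
Extremal: y(x) = (-1/8) x.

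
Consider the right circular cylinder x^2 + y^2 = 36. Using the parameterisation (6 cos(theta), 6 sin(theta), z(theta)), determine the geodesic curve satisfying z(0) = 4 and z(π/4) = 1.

Parameterise the cylinder of radius R = 6 as
    r(θ) = (6 cos θ, 6 sin θ, z(θ)).
The arc-length element is
    ds = sqrt(36 + (dz/dθ)^2) dθ,
so the Lagrangian is L = sqrt(36 + z'^2).
L depends on z' only, not on z or θ, so ∂L/∂z = 0 and
    ∂L/∂z' = z' / sqrt(36 + z'^2).
The Euler-Lagrange equation gives
    d/dθ( z' / sqrt(36 + z'^2) ) = 0,
so z' is constant. Integrating once:
    z(θ) = a θ + b,
a helix on the cylinder (a straight line when the cylinder is unrolled). The constants a, b are determined by the endpoint conditions.
With endpoint conditions z(0) = 4 and z(π/4) = 1: from z(0) = b we get b = 4, and a·π/4 + 4 = 1 gives a = -12/π, so
    z(θ) = (-12/π) θ + 4.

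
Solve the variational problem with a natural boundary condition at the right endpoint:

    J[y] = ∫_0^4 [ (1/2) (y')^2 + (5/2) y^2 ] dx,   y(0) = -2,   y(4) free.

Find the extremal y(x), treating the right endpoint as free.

The Lagrangian L = (1/2) (y')^2 + (5/2) y^2 gives
    ∂L/∂y = 5 y,   ∂L/∂y' = y'.
Euler-Lagrange: y'' − 5 y = 0.
With k = sqrt(5), the general solution is
    y(x) = A cosh(sqrt(5) x) + B sinh(sqrt(5) x).
Fixed left endpoint y(0) = -2 ⇒ A = -2.
The right endpoint x = 4 is free, so the natural (transversality) condition is ∂L/∂y' |_{x=4} = 0, i.e. y'(4) = 0.
Compute y'(x) = A k sinh(k x) + B k cosh(k x), so
    y'(4) = A k sinh(k·4) + B k cosh(k·4) = 0
    ⇒ B = −A tanh(k·4) = 2 tanh(sqrt(5)·4).
Therefore the extremal is
    y(x) = −2 cosh(sqrt(5) x) + 2 tanh(sqrt(5)·4) sinh(sqrt(5) x).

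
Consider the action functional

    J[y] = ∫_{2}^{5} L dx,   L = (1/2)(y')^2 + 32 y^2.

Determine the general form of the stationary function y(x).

The Lagrangian is L = (1/2)(y')^2 + 32 y^2.
∂L/∂y = 64y.
∂L/∂y' = y'.
The Euler-Lagrange equation d/dx(∂L/∂y') − ∂L/∂y = 0 becomes:
    y'' - 64 y = 0
General solution: y(x) = A e^(8x) + B e^(-8x), where A and B are arbitrary constants fixed by the endpoint conditions.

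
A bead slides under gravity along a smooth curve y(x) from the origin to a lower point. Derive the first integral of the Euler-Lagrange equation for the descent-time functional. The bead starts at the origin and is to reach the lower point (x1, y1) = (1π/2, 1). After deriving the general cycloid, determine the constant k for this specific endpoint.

The Lagrangian L = sqrt((1 + y'^2) / y) has no explicit x dependence, so the Beltrami identity applies:
    L − y' ∂L/∂y' = C.
Compute ∂L/∂y' = y' / sqrt(y (1 + y'^2)).
Substitute:
    sqrt((1 + y'^2)/y) − y'·y' / sqrt(y (1 + y'^2))
    = (1 + y'^2) / sqrt(y (1 + y'^2)) − y'^2 / sqrt(y (1 + y'^2))
    = 1 / sqrt(y (1 + y'^2)) = C.
Squaring and rearranging gives the first integral
    y (1 + y'^2) = 1/C^2 =: k   (constant).
Solving this first-order ODE by the substitution
    y = (k/2)(1 − cos θ)
yields the cycloid parameterisation
    x(θ) = (k/2)(θ − sin θ),   y(θ) = (k/2)(1 − cos θ).
The constant k is fixed by the endpoint condition.
Now fit the given lower endpoint (x1, y1) = (1π/2, 1). At the bottom of the first arch (θ = π), the parametric equations give
    y(π) = (k/2)(1 − cos π) = k,
    x(π) = (k/2)(π − sin π) = kπ/2.
Matching y(π) = 1 gives k = 1, consistent with x(π) = 1π/2. Therefore the specific cycloid is
    x(θ) = (1/2)(θ − sin θ),   y(θ) = (1/2)(1 − cos θ).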